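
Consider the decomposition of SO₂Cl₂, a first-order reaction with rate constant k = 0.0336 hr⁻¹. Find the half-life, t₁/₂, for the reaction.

20.63 hr

Step 1: For a first-order reaction, t₁/₂ = ln(2)/k
Step 2: t₁/₂ = ln(2)/0.0336
Step 3: t₁/₂ = 0.6931/0.0336 = 20.63 hr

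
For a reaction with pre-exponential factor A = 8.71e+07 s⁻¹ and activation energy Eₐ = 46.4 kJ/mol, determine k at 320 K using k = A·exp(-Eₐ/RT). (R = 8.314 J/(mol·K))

2.32e+00 s⁻¹

Step 1: Use the Arrhenius equation: k = A × exp(-Eₐ/RT)
Step 2: Convert Eₐ to J/mol: 46.4 kJ/mol = 46400 J/mol
Step 3: Calculate the exponent: -Eₐ/(RT) = -46400/(8.314 × 320) = -17.44046
Step 4: k = 8.71e+07 × exp(-17.44046)
Step 5: k = 8.71e+07 × 2.66504e-08 = 2.3212e+00 s⁻¹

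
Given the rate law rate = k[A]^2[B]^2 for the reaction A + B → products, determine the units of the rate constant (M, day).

M⁻³·day⁻¹

Step 1: Overall order = 2 + 2 = 4.
Step 2: rate has units M·day⁻¹; [A]^2[B]^2 has units M^4.
Step 3: k = rate/([A]^2[B]^2), so units of k = M^(1-4)·day⁻¹ = M⁻³·day⁻¹.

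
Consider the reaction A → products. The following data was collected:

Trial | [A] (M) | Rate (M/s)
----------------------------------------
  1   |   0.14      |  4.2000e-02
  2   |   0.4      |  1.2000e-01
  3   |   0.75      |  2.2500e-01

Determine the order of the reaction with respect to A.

first order (1)

Step 1: Compare trials to find order n where rate₂/rate₁ = ([A]₂/[A]₁)^n
Step 2: rate₂/rate₁ = 1.2000e-01/4.2000e-02 = 2.857
Step 3: [A]₂/[A]₁ = 0.4/0.14 = 2.857
Step 4: n = ln(2.857)/ln(2.857) = 1.00 ≈ 1
Step 5: The reaction is first order in A.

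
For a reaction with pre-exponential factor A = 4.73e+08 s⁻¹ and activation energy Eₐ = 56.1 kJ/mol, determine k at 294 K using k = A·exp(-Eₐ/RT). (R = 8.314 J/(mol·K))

5.10e-02 s⁻¹

Step 1: Use the Arrhenius equation: k = A × exp(-Eₐ/RT)
Step 2: Convert Eₐ to J/mol: 56.1 kJ/mol = 56100 J/mol
Step 3: Calculate the exponent: -Eₐ/(RT) = -56100/(8.314 × 294) = -22.95121
Step 4: k = 4.73e+08 × exp(-22.95121)
Step 5: k = 4.73e+08 × 1.07750e-10 = 5.0966e-02 s⁻¹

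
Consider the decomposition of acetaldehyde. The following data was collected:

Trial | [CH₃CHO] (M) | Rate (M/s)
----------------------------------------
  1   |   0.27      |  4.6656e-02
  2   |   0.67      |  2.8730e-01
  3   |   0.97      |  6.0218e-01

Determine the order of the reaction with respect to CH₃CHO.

second order (2)

Step 1: Compare trials to find order n where rate₂/rate₁ = ([CH₃CHO]₂/[CH₃CHO]₁)^n
Step 2: rate₂/rate₁ = 2.8730e-01/4.6656e-02 = 6.158
Step 3: [CH₃CHO]₂/[CH₃CHO]₁ = 0.67/0.27 = 2.481
Step 4: n = ln(6.158)/ln(2.481) = 2.00 ≈ 2
Step 5: The reaction is second order in CH₃CHO.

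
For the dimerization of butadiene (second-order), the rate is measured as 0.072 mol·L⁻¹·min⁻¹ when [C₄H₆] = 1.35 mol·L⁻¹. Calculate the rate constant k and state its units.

0.03951 (mol·L⁻¹)⁻¹·min⁻¹

Step 1: rate = k[C₄H₆]^2, so k = rate / [C₄H₆]^2.
Step 2: k = 0.072 / (1.35)^2 = 0.072 / 1.823.
Step 3: k = 0.03951 (mol·L⁻¹)⁻¹·min⁻¹.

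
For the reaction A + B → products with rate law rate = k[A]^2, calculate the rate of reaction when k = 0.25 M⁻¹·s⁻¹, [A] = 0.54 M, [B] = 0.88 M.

0.0729 M/s

Step 1: The rate law is rate = k[A]^2
Step 2: Note that the rate does not depend on [B] (zero order in B).
Step 3: rate = 0.25 × (0.54)^2 = 0.0729 M/s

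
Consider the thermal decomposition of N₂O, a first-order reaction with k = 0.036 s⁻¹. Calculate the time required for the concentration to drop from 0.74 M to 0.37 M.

19.25 s

Step 1: For first-order: t = ln([N₂O]₀/[N₂O])/k
Step 2: t = ln(0.74/0.37)/0.036
Step 3: t = ln(2)/0.036
Step 4: t = 0.6931/0.036 = 19.25 s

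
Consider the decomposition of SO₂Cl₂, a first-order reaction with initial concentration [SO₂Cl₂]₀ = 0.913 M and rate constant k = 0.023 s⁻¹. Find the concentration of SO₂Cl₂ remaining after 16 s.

0.6319 M

Step 1: For a first-order reaction: [SO₂Cl₂] = [SO₂Cl₂]₀ × e^(-kt)
Step 2: [SO₂Cl₂] = 0.913 × e^(-0.023 × 16)
Step 3: [SO₂Cl₂] = 0.913 × e^(-0.368)
Step 4: [SO₂Cl₂] = 0.913 × 0.692117 = 0.6319 M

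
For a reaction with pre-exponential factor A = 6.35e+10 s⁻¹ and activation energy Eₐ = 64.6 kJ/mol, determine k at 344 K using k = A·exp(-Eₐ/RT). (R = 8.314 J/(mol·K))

9.85e+00 s⁻¹

Step 1: Use the Arrhenius equation: k = A × exp(-Eₐ/RT)
Step 2: Convert Eₐ to J/mol: 64.6 kJ/mol = 64600 J/mol
Step 3: Calculate the exponent: -Eₐ/(RT) = -64600/(8.314 × 344) = -22.58729
Step 4: k = 6.35e+10 × exp(-22.58729)
Step 5: k = 6.35e+10 × 1.55047e-10 = 9.8455e+00 s⁻¹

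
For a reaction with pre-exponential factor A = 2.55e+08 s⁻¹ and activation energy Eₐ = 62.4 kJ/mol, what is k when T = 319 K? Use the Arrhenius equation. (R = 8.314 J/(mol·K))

1.54e-02 s⁻¹

Step 1: Use the Arrhenius equation: k = A × exp(-Eₐ/RT)
Step 2: Convert Eₐ to J/mol: 62.4 kJ/mol = 62400 J/mol
Step 3: Calculate the exponent: -Eₐ/(RT) = -62400/(8.314 × 319) = -23.52794
Step 4: k = 2.55e+08 × exp(-23.52794)
Step 5: k = 2.55e+08 × 6.05265e-11 = 1.5434e-02 s⁻¹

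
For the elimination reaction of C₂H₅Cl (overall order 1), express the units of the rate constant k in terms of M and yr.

yr⁻¹

Step 1: For overall order n, rate = k × (concentration)^n.
Step 2: Rate has units M·yr⁻¹; concentration term has units M^1.
Step 3: k = rate / (concentration)^n, so units of k = M^(1-1)·yr⁻¹ = yr⁻¹.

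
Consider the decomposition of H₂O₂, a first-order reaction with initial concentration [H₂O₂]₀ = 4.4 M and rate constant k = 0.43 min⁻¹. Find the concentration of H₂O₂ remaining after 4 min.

0.7879 M

Step 1: For a first-order reaction: [H₂O₂] = [H₂O₂]₀ × e^(-kt)
Step 2: [H₂O₂] = 4.4 × e^(-0.43 × 4)
Step 3: [H₂O₂] = 4.4 × e^(-1.72)
Step 4: [H₂O₂] = 4.4 × 0.179066 = 0.7879 M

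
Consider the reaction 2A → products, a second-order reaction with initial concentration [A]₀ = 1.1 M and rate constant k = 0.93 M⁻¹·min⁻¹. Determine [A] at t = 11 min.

0.08977 M

Step 1: For a second-order reaction: 1/[A] = 1/[A]₀ + kt
Step 2: 1/[A] = 1/1.1 + 0.93 × 11
Step 3: 1/[A] = 0.9091 + 10.23 = 11.14
Step 4: [A] = 1/11.14 = 0.08977 M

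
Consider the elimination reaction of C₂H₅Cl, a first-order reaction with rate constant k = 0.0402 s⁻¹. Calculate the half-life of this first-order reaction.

17.24 s

Step 1: For a first-order reaction, t₁/₂ = ln(2)/k
Step 2: t₁/₂ = ln(2)/0.0402
Step 3: t₁/₂ = 0.6931/0.0402 = 17.24 s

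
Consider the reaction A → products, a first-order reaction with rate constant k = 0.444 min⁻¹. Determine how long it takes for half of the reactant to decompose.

1.561 min

Step 1: For a first-order reaction, t₁/₂ = ln(2)/k
Step 2: t₁/₂ = ln(2)/0.444
Step 3: t₁/₂ = 0.6931/0.444 = 1.561 min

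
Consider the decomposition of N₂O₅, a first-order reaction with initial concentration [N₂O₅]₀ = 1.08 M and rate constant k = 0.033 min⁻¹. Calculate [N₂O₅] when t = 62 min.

0.1396 M

Step 1: For a first-order reaction: [N₂O₅] = [N₂O₅]₀ × e^(-kt)
Step 2: [N₂O₅] = 1.08 × e^(-0.033 × 62)
Step 3: [N₂O₅] = 1.08 × e^(-2.046)
Step 4: [N₂O₅] = 1.08 × 0.129251 = 0.1396 M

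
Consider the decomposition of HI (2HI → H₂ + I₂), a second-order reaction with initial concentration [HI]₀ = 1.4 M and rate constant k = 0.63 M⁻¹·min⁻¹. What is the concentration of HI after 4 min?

0.3092 M

Step 1: For a second-order reaction: 1/[HI] = 1/[HI]₀ + kt
Step 2: 1/[HI] = 1/1.4 + 0.63 × 4
Step 3: 1/[HI] = 0.7143 + 2.52 = 3.234
Step 4: [HI] = 1/3.234 = 0.3092 M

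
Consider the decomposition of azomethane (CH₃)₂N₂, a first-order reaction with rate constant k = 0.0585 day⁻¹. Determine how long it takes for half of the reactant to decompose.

11.85 day

Step 1: For a first-order reaction, t₁/₂ = ln(2)/k
Step 2: t₁/₂ = ln(2)/0.0585
Step 3: t₁/₂ = 0.6931/0.0585 = 11.85 day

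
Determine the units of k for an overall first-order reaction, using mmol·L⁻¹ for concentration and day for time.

day⁻¹

Step 1: For overall order n, rate = k × (concentration)^n.
Step 2: Rate has units mmol·L⁻¹·day⁻¹; concentration term has units (mmol·L⁻¹)^1.
Step 3: k = rate / (concentration)^n, so units of k = (mmol·L⁻¹)^(1-1)·day⁻¹ = day⁻¹.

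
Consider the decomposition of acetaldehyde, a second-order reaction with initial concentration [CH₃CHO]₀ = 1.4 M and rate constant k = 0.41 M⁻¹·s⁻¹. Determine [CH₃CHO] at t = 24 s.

0.09475 M

Step 1: For a second-order reaction: 1/[CH₃CHO] = 1/[CH₃CHO]₀ + kt
Step 2: 1/[CH₃CHO] = 1/1.4 + 0.41 × 24
Step 3: 1/[CH₃CHO] = 0.7143 + 9.84 = 10.55
Step 4: [CH₃CHO] = 1/10.55 = 0.09475 M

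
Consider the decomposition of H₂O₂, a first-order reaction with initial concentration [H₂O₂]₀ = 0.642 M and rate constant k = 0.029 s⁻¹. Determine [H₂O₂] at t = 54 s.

0.1341 M

Step 1: For a first-order reaction: [H₂O₂] = [H₂O₂]₀ × e^(-kt)
Step 2: [H₂O₂] = 0.642 × e^(-0.029 × 54)
Step 3: [H₂O₂] = 0.642 × e^(-1.566)
Step 4: [H₂O₂] = 0.642 × 0.208879 = 0.1341 M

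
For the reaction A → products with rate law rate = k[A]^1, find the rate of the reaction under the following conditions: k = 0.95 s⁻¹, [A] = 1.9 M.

1.805 M/s

Step 1: Identify the rate law: rate = k[A]^1
Step 2: Substitute values: rate = 0.95 × (1.9)^1
Step 3: Calculate: rate = 0.95 × 1.9 = 1.805 M/s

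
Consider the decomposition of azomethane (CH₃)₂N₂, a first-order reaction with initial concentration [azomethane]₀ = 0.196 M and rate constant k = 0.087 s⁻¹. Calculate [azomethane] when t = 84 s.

0.0001314 M

Step 1: For a first-order reaction: [azomethane] = [azomethane]₀ × e^(-kt)
Step 2: [azomethane] = 0.196 × e^(-0.087 × 84)
Step 3: [azomethane] = 0.196 × e^(-7.308)
Step 4: [azomethane] = 0.196 × 0.000670156 = 0.0001314 M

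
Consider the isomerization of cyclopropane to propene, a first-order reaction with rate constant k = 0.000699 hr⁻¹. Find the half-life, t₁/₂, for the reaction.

991.6 hr

Step 1: For a first-order reaction, t₁/₂ = ln(2)/k
Step 2: t₁/₂ = ln(2)/0.000699
Step 3: t₁/₂ = 0.6931/0.000699 = 991.6 hr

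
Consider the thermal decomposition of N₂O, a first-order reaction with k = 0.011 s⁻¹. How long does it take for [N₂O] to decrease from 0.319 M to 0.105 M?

101 s

Step 1: For first-order: t = ln([N₂O]₀/[N₂O])/k
Step 2: t = ln(0.319/0.105)/0.011
Step 3: t = ln(3.038)/0.011
Step 4: t = 1.111/0.011 = 101 s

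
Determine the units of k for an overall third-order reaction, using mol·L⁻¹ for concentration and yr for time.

(mol·L⁻¹)⁻²·yr⁻¹

Step 1: For overall order n, rate = k × (concentration)^n.
Step 2: Rate has units mol·L⁻¹·yr⁻¹; concentration term has units (mol·L⁻¹)^3.
Step 3: k = rate / (concentration)^n, so units of k = (mol·L⁻¹)^(1-3)·yr⁻¹ = (mol·L⁻¹)⁻²·yr⁻¹.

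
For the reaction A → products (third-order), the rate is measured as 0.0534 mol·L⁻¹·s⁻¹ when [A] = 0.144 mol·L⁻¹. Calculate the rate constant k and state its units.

17.88 (mol·L⁻¹)⁻²·s⁻¹

Step 1: rate = k[A]^3, so k = rate / [A]^3.
Step 2: k = 0.0534 / (0.144)^3 = 0.0534 / 0.002986.
Step 3: k = 17.88 (mol·L⁻¹)⁻²·s⁻¹.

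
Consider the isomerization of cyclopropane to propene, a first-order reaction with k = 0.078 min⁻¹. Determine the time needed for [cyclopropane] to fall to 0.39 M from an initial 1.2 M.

14.41 min

Step 1: For first-order: t = ln([cyclopropane]₀/[cyclopropane])/k
Step 2: t = ln(1.2/0.39)/0.078
Step 3: t = ln(3.077)/0.078
Step 4: t = 1.124/0.078 = 14.41 min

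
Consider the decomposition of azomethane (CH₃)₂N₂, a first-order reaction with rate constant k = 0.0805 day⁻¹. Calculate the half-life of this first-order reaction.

8.611 day

Step 1: For a first-order reaction, t₁/₂ = ln(2)/k
Step 2: t₁/₂ = ln(2)/0.0805
Step 3: t₁/₂ = 0.6931/0.0805 = 8.611 day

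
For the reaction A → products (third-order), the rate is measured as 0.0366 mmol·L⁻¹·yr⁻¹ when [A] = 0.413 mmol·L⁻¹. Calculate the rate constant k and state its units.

0.5196 (mmol·L⁻¹)⁻²·yr⁻¹

Step 1: rate = k[A]^3, so k = rate / [A]^3.
Step 2: k = 0.0366 / (0.413)^3 = 0.0366 / 0.07044.
Step 3: k = 0.5196 (mmol·L⁻¹)⁻²·yr⁻¹.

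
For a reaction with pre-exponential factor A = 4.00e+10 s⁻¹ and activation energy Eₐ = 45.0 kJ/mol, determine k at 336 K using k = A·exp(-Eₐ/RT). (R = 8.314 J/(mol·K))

4.04e+03 s⁻¹

Step 1: Use the Arrhenius equation: k = A × exp(-Eₐ/RT)
Step 2: Convert Eₐ to J/mol: 45.0 kJ/mol = 45000 J/mol
Step 3: Calculate the exponent: -Eₐ/(RT) = -45000/(8.314 × 336) = -16.10880
Step 4: k = 4.00e+10 × exp(-16.10880)
Step 5: k = 4.00e+10 × 1.00934e-07 = 4.0374e+03 s⁻¹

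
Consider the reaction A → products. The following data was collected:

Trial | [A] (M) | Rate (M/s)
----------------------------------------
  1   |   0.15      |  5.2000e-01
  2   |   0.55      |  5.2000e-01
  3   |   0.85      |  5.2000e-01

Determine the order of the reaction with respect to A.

zeroth order (0)

Step 1: Compare trials - when concentration changes, rate stays constant.
Step 2: rate₂/rate₁ = 5.2000e-01/5.2000e-01 = 1
Step 3: [A]₂/[A]₁ = 0.55/0.15 = 3.667
Step 4: Since rate ratio ≈ (conc ratio)^0, the reaction is zeroth order.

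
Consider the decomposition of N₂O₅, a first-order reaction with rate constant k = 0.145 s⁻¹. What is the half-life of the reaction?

4.78 s

Step 1: For a first-order reaction, t₁/₂ = ln(2)/k
Step 2: t₁/₂ = ln(2)/0.145
Step 3: t₁/₂ = 0.6931/0.145 = 4.78 s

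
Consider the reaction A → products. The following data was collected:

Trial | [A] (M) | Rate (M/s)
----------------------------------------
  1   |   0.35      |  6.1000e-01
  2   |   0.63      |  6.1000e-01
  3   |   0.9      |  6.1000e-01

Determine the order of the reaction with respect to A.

zeroth order (0)

Step 1: Compare trials - when concentration changes, rate stays constant.
Step 2: rate₂/rate₁ = 6.1000e-01/6.1000e-01 = 1
Step 3: [A]₂/[A]₁ = 0.63/0.35 = 1.8
Step 4: Since rate ratio ≈ (conc ratio)^0, the reaction is zeroth order.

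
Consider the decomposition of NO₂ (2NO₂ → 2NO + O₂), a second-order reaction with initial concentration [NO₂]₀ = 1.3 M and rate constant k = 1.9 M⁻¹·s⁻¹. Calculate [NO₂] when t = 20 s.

0.02579 M

Step 1: For a second-order reaction: 1/[NO₂] = 1/[NO₂]₀ + kt
Step 2: 1/[NO₂] = 1/1.3 + 1.9 × 20
Step 3: 1/[NO₂] = 0.7692 + 38 = 38.77
Step 4: [NO₂] = 1/38.77 = 0.02579 M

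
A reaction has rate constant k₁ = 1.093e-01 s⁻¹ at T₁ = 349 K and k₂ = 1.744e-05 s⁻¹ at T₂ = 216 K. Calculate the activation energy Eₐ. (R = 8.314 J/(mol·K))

41.2 kJ/mol

Step 1: Use the two-temperature Arrhenius form: ln(k₂/k₁) = -Eₐ/R × (1/T₂ - 1/T₁)
Step 2: ln(k₂/k₁) = ln(1.744e-05/1.093e-01) = ln(0.000159561) = -8.74309
Step 3: 1/T₂ - 1/T₁ = 1/216 - 1/349 = 1.764300e-03 K⁻¹
Step 4: Eₐ = -R × ln(k₂/k₁) / (1/T₂ - 1/T₁) = -8.314 × -8.74309 / 1.764300e-03
Step 5: Eₐ = 4.1200e+04 J/mol = 41.2 kJ/mol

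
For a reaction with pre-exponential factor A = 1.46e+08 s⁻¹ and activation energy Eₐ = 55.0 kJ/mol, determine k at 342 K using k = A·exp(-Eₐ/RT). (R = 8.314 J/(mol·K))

5.80e-01 s⁻¹

Step 1: Use the Arrhenius equation: k = A × exp(-Eₐ/RT)
Step 2: Convert Eₐ to J/mol: 55.0 kJ/mol = 55000 J/mol
Step 3: Calculate the exponent: -Eₐ/(RT) = -55000/(8.314 × 342) = -19.34312
Step 4: k = 1.46e+08 × exp(-19.34312)
Step 5: k = 1.46e+08 × 3.97548e-09 = 5.8042e-01 s⁻¹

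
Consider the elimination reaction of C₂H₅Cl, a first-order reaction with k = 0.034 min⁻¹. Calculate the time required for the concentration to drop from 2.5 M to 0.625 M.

40.77 min

Step 1: For first-order: t = ln([C₂H₅Cl]₀/[C₂H₅Cl])/k
Step 2: t = ln(2.5/0.625)/0.034
Step 3: t = ln(4)/0.034
Step 4: t = 1.386/0.034 = 40.77 min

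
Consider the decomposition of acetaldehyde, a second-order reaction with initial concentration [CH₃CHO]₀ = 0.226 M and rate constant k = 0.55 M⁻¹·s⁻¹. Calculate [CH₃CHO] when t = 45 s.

0.03428 M

Step 1: For a second-order reaction: 1/[CH₃CHO] = 1/[CH₃CHO]₀ + kt
Step 2: 1/[CH₃CHO] = 1/0.226 + 0.55 × 45
Step 3: 1/[CH₃CHO] = 4.425 + 24.75 = 29.17
Step 4: [CH₃CHO] = 1/29.17 = 0.03428 M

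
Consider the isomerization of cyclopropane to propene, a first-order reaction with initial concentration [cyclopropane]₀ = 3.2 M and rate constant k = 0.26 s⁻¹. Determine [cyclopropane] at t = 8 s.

0.3998 M

Step 1: For a first-order reaction: [cyclopropane] = [cyclopropane]₀ × e^(-kt)
Step 2: [cyclopropane] = 3.2 × e^(-0.26 × 8)
Step 3: [cyclopropane] = 3.2 × e^(-2.08)
Step 4: [cyclopropane] = 3.2 × 0.12493 = 0.3998 M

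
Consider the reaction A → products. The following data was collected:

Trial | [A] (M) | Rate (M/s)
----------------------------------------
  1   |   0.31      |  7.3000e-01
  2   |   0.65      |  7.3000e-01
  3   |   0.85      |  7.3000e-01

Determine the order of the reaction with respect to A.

zeroth order (0)

Step 1: Compare trials - when concentration changes, rate stays constant.
Step 2: rate₂/rate₁ = 7.3000e-01/7.3000e-01 = 1
Step 3: [A]₂/[A]₁ = 0.65/0.31 = 2.097
Step 4: Since rate ratio ≈ (conc ratio)^0, the reaction is zeroth order.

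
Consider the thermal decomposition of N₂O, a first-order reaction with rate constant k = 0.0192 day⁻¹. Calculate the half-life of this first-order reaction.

36.1 day

Step 1: For a first-order reaction, t₁/₂ = ln(2)/k
Step 2: t₁/₂ = ln(2)/0.0192
Step 3: t₁/₂ = 0.6931/0.0192 = 36.1 day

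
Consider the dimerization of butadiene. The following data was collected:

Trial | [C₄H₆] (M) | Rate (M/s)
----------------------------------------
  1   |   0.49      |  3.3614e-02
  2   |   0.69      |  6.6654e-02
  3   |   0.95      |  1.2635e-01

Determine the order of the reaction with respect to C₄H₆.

second order (2)

Step 1: Compare trials to find order n where rate₂/rate₁ = ([C₄H₆]₂/[C₄H₆]₁)^n
Step 2: rate₂/rate₁ = 6.6654e-02/3.3614e-02 = 1.983
Step 3: [C₄H₆]₂/[C₄H₆]₁ = 0.69/0.49 = 1.408
Step 4: n = ln(1.983)/ln(1.408) = 2.00 ≈ 2
Step 5: The reaction is second order in C₄H₆.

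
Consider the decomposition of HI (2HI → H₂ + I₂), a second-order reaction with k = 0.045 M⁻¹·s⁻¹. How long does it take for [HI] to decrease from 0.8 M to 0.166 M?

106.1 s

Step 1: For second-order: t = (1/[HI] - 1/[HI]₀)/k
Step 2: t = (1/0.166 - 1/0.8)/0.045
Step 3: t = (6.024 - 1.25)/0.045
Step 4: t = 4.774/0.045 = 106.1 s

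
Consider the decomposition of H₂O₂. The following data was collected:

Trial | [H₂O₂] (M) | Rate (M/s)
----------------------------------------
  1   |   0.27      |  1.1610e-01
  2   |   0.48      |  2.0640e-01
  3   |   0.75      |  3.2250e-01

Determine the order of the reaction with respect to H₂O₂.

first order (1)

Step 1: Compare trials to find order n where rate₂/rate₁ = ([H₂O₂]₂/[H₂O₂]₁)^n
Step 2: rate₂/rate₁ = 2.0640e-01/1.1610e-01 = 1.778
Step 3: [H₂O₂]₂/[H₂O₂]₁ = 0.48/0.27 = 1.778
Step 4: n = ln(1.778)/ln(1.778) = 1.00 ≈ 1
Step 5: The reaction is first order in H₂O₂.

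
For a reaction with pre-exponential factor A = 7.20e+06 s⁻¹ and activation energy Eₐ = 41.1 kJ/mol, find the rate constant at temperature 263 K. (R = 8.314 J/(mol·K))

4.94e-02 s⁻¹

Step 1: Use the Arrhenius equation: k = A × exp(-Eₐ/RT)
Step 2: Convert Eₐ to J/mol: 41.1 kJ/mol = 41100 J/mol
Step 3: Calculate the exponent: -Eₐ/(RT) = -41100/(8.314 × 263) = -18.79646
Step 4: k = 7.20e+06 × exp(-18.79646)
Step 5: k = 7.20e+06 × 6.86754e-09 = 4.9446e-02 s⁻¹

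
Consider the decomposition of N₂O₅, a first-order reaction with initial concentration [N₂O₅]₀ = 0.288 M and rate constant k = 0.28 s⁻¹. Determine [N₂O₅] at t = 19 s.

0.001409 M

Step 1: For a first-order reaction: [N₂O₅] = [N₂O₅]₀ × e^(-kt)
Step 2: [N₂O₅] = 0.288 × e^(-0.28 × 19)
Step 3: [N₂O₅] = 0.288 × e^(-5.32)
Step 4: [N₂O₅] = 0.288 × 0.00489275 = 0.001409 M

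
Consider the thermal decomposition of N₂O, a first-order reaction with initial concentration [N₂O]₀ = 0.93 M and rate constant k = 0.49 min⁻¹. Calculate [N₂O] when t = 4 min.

0.131 M

Step 1: For a first-order reaction: [N₂O] = [N₂O]₀ × e^(-kt)
Step 2: [N₂O] = 0.93 × e^(-0.49 × 4)
Step 3: [N₂O] = 0.93 × e^(-1.96)
Step 4: [N₂O] = 0.93 × 0.140858 = 0.131 M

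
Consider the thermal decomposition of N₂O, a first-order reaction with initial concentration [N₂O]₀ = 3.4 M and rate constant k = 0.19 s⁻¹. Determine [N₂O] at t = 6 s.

1.087 M

Step 1: For a first-order reaction: [N₂O] = [N₂O]₀ × e^(-kt)
Step 2: [N₂O] = 3.4 × e^(-0.19 × 6)
Step 3: [N₂O] = 3.4 × e^(-1.14)
Step 4: [N₂O] = 3.4 × 0.319819 = 1.087 M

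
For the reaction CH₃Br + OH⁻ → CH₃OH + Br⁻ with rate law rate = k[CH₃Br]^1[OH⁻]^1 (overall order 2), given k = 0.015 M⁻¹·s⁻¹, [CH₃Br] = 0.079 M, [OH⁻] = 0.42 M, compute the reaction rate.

0.0004977 M/s

Step 1: The rate law is rate = k[CH₃Br]^1[OH⁻]^1, overall order = 1+1 = 2
Step 2: Substitute values: rate = 0.015 × (0.079)^1 × (0.42)^1
Step 3: rate = 0.015 × 0.079 × 0.42 = 0.0004977 M/s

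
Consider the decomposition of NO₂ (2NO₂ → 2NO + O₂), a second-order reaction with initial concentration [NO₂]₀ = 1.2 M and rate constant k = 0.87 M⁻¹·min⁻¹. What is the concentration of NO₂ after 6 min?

0.1652 M

Step 1: For a second-order reaction: 1/[NO₂] = 1/[NO₂]₀ + kt
Step 2: 1/[NO₂] = 1/1.2 + 0.87 × 6
Step 3: 1/[NO₂] = 0.8333 + 5.22 = 6.053
Step 4: [NO₂] = 1/6.053 = 0.1652 M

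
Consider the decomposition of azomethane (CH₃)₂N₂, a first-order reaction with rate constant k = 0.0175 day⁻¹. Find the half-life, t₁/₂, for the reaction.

39.61 day

Step 1: For a first-order reaction, t₁/₂ = ln(2)/k
Step 2: t₁/₂ = ln(2)/0.0175
Step 3: t₁/₂ = 0.6931/0.0175 = 39.61 day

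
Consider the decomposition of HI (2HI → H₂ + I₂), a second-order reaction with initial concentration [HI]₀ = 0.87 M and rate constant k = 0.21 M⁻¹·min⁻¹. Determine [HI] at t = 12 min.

0.2725 M

Step 1: For a second-order reaction: 1/[HI] = 1/[HI]₀ + kt
Step 2: 1/[HI] = 1/0.87 + 0.21 × 12
Step 3: 1/[HI] = 1.149 + 2.52 = 3.669
Step 4: [HI] = 1/3.669 = 0.2725 M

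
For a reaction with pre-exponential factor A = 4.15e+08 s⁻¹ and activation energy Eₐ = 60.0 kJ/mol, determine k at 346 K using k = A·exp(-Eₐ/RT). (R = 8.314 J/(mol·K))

3.63e-01 s⁻¹

Step 1: Use the Arrhenius equation: k = A × exp(-Eₐ/RT)
Step 2: Convert Eₐ to J/mol: 60.0 kJ/mol = 60000 J/mol
Step 3: Calculate the exponent: -Eₐ/(RT) = -60000/(8.314 × 346) = -20.85764
Step 4: k = 4.15e+08 × exp(-20.85764)
Step 5: k = 4.15e+08 × 8.74263e-10 = 3.6282e-01 s⁻¹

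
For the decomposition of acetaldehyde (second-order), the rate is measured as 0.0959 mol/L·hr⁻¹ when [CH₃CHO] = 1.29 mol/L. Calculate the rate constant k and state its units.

0.05763 (mol/L)⁻¹·hr⁻¹

Step 1: rate = k[CH₃CHO]^2, so k = rate / [CH₃CHO]^2.
Step 2: k = 0.0959 / (1.29)^2 = 0.0959 / 1.664.
Step 3: k = 0.05763 (mol/L)⁻¹·hr⁻¹.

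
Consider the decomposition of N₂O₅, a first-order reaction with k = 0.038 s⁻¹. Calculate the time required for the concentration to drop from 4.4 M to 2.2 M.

18.24 s

Step 1: For first-order: t = ln([N₂O₅]₀/[N₂O₅])/k
Step 2: t = ln(4.4/2.2)/0.038
Step 3: t = ln(2)/0.038
Step 4: t = 0.6931/0.038 = 18.24 s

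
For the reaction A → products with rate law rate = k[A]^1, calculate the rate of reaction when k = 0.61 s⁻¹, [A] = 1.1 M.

0.671 M/s

Step 1: Identify the rate law: rate = k[A]^1
Step 2: Substitute values: rate = 0.61 × (1.1)^1
Step 3: Calculate: rate = 0.61 × 1.1 = 0.671 M/s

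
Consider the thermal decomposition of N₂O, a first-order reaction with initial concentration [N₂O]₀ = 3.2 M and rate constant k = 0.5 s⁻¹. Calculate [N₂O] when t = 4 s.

0.4331 M

Step 1: For a first-order reaction: [N₂O] = [N₂O]₀ × e^(-kt)
Step 2: [N₂O] = 3.2 × e^(-0.5 × 4)
Step 3: [N₂O] = 3.2 × e^(-2)
Step 4: [N₂O] = 3.2 × 0.135335 = 0.4331 M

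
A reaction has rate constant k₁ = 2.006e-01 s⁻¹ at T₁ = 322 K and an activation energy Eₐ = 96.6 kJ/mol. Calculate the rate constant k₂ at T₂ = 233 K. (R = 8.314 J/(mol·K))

2.072e-07 s⁻¹

Step 1: Use the two-temperature Arrhenius form: ln(k₂/k₁) = -Eₐ/R × (1/T₂ - 1/T₁)
Step 2: Convert Eₐ to J/mol: 96.6 kJ/mol = 96600 J/mol
Step 3: 1/T₂ - 1/T₁ = 1/233 - 1/322 = 1.186255e-03 K⁻¹
Step 4: ln(k₂/k₁) = -96600/8.314 × 1.186255e-03 = -13.78304
Step 5: k₂ = k₁ × exp(-13.78304) = 2.006e-01 × 1.03300e-06 = 2.072e-07 s⁻¹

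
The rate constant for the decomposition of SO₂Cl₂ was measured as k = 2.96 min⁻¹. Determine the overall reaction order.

first order (1)

Step 1: The units of k for an nth-order reaction are (concentration)^(1-n)·(time)⁻¹.
Step 2: Here k has units min⁻¹, so the concentration exponent is 0.
Step 3: 1 - n = 0 ⇒ n = 1. The reaction is first order.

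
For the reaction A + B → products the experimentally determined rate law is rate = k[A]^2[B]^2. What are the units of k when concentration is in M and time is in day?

M⁻³·day⁻¹

Step 1: Overall order = 2 + 2 = 4.
Step 2: rate has units M·day⁻¹; [A]^2[B]^2 has units M^4.
Step 3: k = rate/([A]^2[B]^2), so units of k = M^(1-4)·day⁻¹ = M⁻³·day⁻¹.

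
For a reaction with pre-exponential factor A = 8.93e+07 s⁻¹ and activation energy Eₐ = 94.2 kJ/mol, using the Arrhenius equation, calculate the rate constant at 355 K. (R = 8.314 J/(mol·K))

1.23e-06 s⁻¹

Step 1: Use the Arrhenius equation: k = A × exp(-Eₐ/RT)
Step 2: Convert Eₐ to J/mol: 94.2 kJ/mol = 94200 J/mol
Step 3: Calculate the exponent: -Eₐ/(RT) = -94200/(8.314 × 355) = -31.91630
Step 4: k = 8.93e+07 × exp(-31.91630)
Step 5: k = 8.93e+07 × 1.37698e-14 = 1.2296e-06 s⁻¹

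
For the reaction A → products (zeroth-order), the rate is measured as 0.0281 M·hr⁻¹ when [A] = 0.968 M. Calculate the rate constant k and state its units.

0.0281 M·hr⁻¹

Step 1: For a zeroth-order reaction, rate = k (independent of concentration).
Step 2: k = rate = 0.0281 M·hr⁻¹.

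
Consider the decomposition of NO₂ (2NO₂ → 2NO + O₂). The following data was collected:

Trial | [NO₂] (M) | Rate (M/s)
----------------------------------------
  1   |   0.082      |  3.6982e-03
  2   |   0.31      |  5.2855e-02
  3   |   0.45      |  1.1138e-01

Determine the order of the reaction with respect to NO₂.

second order (2)

Step 1: Compare trials to find order n where rate₂/rate₁ = ([NO₂]₂/[NO₂]₁)^n
Step 2: rate₂/rate₁ = 5.2855e-02/3.6982e-03 = 14.29
Step 3: [NO₂]₂/[NO₂]₁ = 0.31/0.082 = 3.78
Step 4: n = ln(14.29)/ln(3.78) = 2.00 ≈ 2
Step 5: The reaction is second order in NO₂.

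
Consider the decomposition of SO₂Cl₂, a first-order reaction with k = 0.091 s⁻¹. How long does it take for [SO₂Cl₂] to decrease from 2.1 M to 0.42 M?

17.69 s

Step 1: For first-order: t = ln([SO₂Cl₂]₀/[SO₂Cl₂])/k
Step 2: t = ln(2.1/0.42)/0.091
Step 3: t = ln(5)/0.091
Step 4: t = 1.609/0.091 = 17.69 s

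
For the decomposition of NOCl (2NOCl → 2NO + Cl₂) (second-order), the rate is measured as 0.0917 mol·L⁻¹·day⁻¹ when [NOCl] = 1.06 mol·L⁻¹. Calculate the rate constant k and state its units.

0.08161 (mol·L⁻¹)⁻¹·day⁻¹

Step 1: rate = k[NOCl]^2, so k = rate / [NOCl]^2.
Step 2: k = 0.0917 / (1.06)^2 = 0.0917 / 1.124.
Step 3: k = 0.08161 (mol·L⁻¹)⁻¹·day⁻¹.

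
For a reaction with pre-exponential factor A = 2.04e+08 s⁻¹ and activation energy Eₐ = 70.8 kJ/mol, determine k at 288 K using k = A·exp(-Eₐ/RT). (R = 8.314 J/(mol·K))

2.94e-05 s⁻¹

Step 1: Use the Arrhenius equation: k = A × exp(-Eₐ/RT)
Step 2: Convert Eₐ to J/mol: 70.8 kJ/mol = 70800 J/mol
Step 3: Calculate the exponent: -Eₐ/(RT) = -70800/(8.314 × 288) = -29.56860
Step 4: k = 2.04e+08 × exp(-29.56860)
Step 5: k = 2.04e+08 × 1.44052e-13 = 2.9387e-05 s⁻¹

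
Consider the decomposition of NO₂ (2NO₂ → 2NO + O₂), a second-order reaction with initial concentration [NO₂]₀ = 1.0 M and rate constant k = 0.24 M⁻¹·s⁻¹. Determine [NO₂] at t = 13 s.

0.2427 M

Step 1: For a second-order reaction: 1/[NO₂] = 1/[NO₂]₀ + kt
Step 2: 1/[NO₂] = 1/1.0 + 0.24 × 13
Step 3: 1/[NO₂] = 1 + 3.12 = 4.12
Step 4: [NO₂] = 1/4.12 = 0.2427 M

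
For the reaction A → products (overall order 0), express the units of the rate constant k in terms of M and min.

M·min⁻¹

Step 1: For overall order n, rate = k × (concentration)^n.
Step 2: Rate has units M·min⁻¹; concentration term has units M^0.
Step 3: k = rate / (concentration)^n, so units of k = M^(1-0)·min⁻¹ = M·min⁻¹.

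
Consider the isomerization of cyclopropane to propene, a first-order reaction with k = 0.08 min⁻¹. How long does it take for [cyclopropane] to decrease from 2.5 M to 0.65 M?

16.84 min

Step 1: For first-order: t = ln([cyclopropane]₀/[cyclopropane])/k
Step 2: t = ln(2.5/0.65)/0.08
Step 3: t = ln(3.846)/0.08
Step 4: t = 1.347/0.08 = 16.84 min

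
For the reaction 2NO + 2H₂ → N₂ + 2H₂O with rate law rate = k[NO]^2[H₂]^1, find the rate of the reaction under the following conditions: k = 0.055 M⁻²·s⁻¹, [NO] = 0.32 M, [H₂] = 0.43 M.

0.002422 M/s

Step 1: The rate law is rate = k[NO]^2[H₂]^1
Step 2: Substitute: rate = 0.055 × (0.32)^2 × (0.43)^1
Step 3: rate = 0.055 × 0.1024 × 0.43 = 0.00242176 M/s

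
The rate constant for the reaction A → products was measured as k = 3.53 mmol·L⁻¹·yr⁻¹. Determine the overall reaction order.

zeroth order (0)

Step 1: The units of k for an nth-order reaction are (concentration)^(1-n)·(time)⁻¹.
Step 2: Here k has units mmol·L⁻¹·yr⁻¹, so the concentration exponent is 1.
Step 3: 1 - n = 1 ⇒ n = 0. The reaction is zeroth order.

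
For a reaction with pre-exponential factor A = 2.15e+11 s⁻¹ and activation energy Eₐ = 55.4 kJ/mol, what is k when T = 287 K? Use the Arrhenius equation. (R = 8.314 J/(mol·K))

1.77e+01 s⁻¹

Step 1: Use the Arrhenius equation: k = A × exp(-Eₐ/RT)
Step 2: Convert Eₐ to J/mol: 55.4 kJ/mol = 55400 J/mol
Step 3: Calculate the exponent: -Eₐ/(RT) = -55400/(8.314 × 287) = -23.21763
Step 4: k = 2.15e+11 × exp(-23.21763)
Step 5: k = 2.15e+11 × 8.25489e-11 = 1.7748e+01 s⁻¹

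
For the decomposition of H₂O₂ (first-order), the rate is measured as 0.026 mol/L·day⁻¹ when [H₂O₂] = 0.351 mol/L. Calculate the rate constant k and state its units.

0.07407 day⁻¹

Step 1: rate = k[H₂O₂]^1, so k = rate / [H₂O₂]^1.
Step 2: k = 0.026 / (0.351)^1 = 0.026 / 0.351.
Step 3: k = 0.07407 day⁻¹.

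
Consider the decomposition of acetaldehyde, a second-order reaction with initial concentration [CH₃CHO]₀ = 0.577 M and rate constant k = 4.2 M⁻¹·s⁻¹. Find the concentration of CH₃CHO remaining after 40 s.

0.005892 M

Step 1: For a second-order reaction: 1/[CH₃CHO] = 1/[CH₃CHO]₀ + kt
Step 2: 1/[CH₃CHO] = 1/0.577 + 4.2 × 40
Step 3: 1/[CH₃CHO] = 1.733 + 168 = 169.7
Step 4: [CH₃CHO] = 1/169.7 = 0.005892 M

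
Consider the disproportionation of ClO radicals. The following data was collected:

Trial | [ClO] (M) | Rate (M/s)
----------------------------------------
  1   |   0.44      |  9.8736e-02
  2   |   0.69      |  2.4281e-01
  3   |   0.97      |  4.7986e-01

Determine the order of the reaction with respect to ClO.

second order (2)

Step 1: Compare trials to find order n where rate₂/rate₁ = ([ClO]₂/[ClO]₁)^n
Step 2: rate₂/rate₁ = 2.4281e-01/9.8736e-02 = 2.459
Step 3: [ClO]₂/[ClO]₁ = 0.69/0.44 = 1.568
Step 4: n = ln(2.459)/ln(1.568) = 2.00 ≈ 2
Step 5: The reaction is second order in ClO.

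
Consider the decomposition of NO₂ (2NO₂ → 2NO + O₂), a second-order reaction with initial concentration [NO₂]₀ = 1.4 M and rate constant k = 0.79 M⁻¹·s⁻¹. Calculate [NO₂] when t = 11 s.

0.1063 M

Step 1: For a second-order reaction: 1/[NO₂] = 1/[NO₂]₀ + kt
Step 2: 1/[NO₂] = 1/1.4 + 0.79 × 11
Step 3: 1/[NO₂] = 0.7143 + 8.69 = 9.404
Step 4: [NO₂] = 1/9.404 = 0.1063 M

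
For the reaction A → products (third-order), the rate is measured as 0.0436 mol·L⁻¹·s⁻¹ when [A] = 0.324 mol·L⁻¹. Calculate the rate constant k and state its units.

1.282 (mol·L⁻¹)⁻²·s⁻¹

Step 1: rate = k[A]^3, so k = rate / [A]^3.
Step 2: k = 0.0436 / (0.324)^3 = 0.0436 / 0.03401.
Step 3: k = 1.282 (mol·L⁻¹)⁻²·s⁻¹.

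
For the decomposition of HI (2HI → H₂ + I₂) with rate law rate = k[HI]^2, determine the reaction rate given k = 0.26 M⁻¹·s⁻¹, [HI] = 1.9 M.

0.9386 M/s

Step 1: Identify the rate law: rate = k[HI]^2
Step 2: Substitute values: rate = 0.26 × (1.9)^2
Step 3: Calculate: rate = 0.26 × 3.61 = 0.9386 M/s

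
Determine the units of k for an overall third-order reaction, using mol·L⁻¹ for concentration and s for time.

(mol·L⁻¹)⁻²·s⁻¹

Step 1: For overall order n, rate = k × (concentration)^n.
Step 2: Rate has units mol·L⁻¹·s⁻¹; concentration term has units (mol·L⁻¹)^3.
Step 3: k = rate / (concentration)^n, so units of k = (mol·L⁻¹)^(1-3)·s⁻¹ = (mol·L⁻¹)⁻²·s⁻¹.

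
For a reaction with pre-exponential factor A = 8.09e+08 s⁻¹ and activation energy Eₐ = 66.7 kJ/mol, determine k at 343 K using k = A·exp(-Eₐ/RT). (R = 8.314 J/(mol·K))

5.62e-02 s⁻¹

Step 1: Use the Arrhenius equation: k = A × exp(-Eₐ/RT)
Step 2: Convert Eₐ to J/mol: 66.7 kJ/mol = 66700 J/mol
Step 3: Calculate the exponent: -Eₐ/(RT) = -66700/(8.314 × 343) = -23.38954
Step 4: k = 8.09e+08 × exp(-23.38954)
Step 5: k = 8.09e+08 × 6.95107e-11 = 5.6234e-02 s⁻¹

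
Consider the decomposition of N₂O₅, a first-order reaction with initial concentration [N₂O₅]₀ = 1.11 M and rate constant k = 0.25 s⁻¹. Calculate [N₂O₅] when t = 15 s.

0.0261 M

Step 1: For a first-order reaction: [N₂O₅] = [N₂O₅]₀ × e^(-kt)
Step 2: [N₂O₅] = 1.11 × e^(-0.25 × 15)
Step 3: [N₂O₅] = 1.11 × e^(-3.75)
Step 4: [N₂O₅] = 1.11 × 0.0235177 = 0.0261 M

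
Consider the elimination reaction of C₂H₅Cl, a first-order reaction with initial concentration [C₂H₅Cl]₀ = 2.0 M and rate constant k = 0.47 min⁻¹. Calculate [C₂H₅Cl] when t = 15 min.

0.001735 M

Step 1: For a first-order reaction: [C₂H₅Cl] = [C₂H₅Cl]₀ × e^(-kt)
Step 2: [C₂H₅Cl] = 2.0 × e^(-0.47 × 15)
Step 3: [C₂H₅Cl] = 2.0 × e^(-7.05)
Step 4: [C₂H₅Cl] = 2.0 × 0.000867409 = 0.001735 M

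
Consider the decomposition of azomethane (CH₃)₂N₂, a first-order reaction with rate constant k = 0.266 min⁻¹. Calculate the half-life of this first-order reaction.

2.606 min

Step 1: For a first-order reaction, t₁/₂ = ln(2)/k
Step 2: t₁/₂ = ln(2)/0.266
Step 3: t₁/₂ = 0.6931/0.266 = 2.606 min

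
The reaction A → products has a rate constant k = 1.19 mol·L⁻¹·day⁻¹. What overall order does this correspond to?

zeroth order (0)

Step 1: The units of k for an nth-order reaction are (concentration)^(1-n)·(time)⁻¹.
Step 2: Here k has units mol·L⁻¹·day⁻¹, so the concentration exponent is 1.
Step 3: 1 - n = 1 ⇒ n = 0. The reaction is zeroth order.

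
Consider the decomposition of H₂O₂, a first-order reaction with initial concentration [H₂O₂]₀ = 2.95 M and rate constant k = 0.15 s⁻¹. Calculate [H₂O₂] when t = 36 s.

0.01332 M

Step 1: For a first-order reaction: [H₂O₂] = [H₂O₂]₀ × e^(-kt)
Step 2: [H₂O₂] = 2.95 × e^(-0.15 × 36)
Step 3: [H₂O₂] = 2.95 × e^(-5.4)
Step 4: [H₂O₂] = 2.95 × 0.00451658 = 0.01332 M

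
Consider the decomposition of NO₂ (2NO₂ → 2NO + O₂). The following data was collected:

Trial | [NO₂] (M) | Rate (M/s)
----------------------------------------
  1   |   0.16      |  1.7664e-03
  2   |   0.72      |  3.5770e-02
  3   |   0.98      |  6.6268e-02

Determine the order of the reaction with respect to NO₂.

second order (2)

Step 1: Compare trials to find order n where rate₂/rate₁ = ([NO₂]₂/[NO₂]₁)^n
Step 2: rate₂/rate₁ = 3.5770e-02/1.7664e-03 = 20.25
Step 3: [NO₂]₂/[NO₂]₁ = 0.72/0.16 = 4.5
Step 4: n = ln(20.25)/ln(4.5) = 2.00 ≈ 2
Step 5: The reaction is second order in NO₂.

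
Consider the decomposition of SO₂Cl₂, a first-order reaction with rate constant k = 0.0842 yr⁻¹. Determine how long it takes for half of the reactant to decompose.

8.232 yr

Step 1: For a first-order reaction, t₁/₂ = ln(2)/k
Step 2: t₁/₂ = ln(2)/0.0842
Step 3: t₁/₂ = 0.6931/0.0842 = 8.232 yr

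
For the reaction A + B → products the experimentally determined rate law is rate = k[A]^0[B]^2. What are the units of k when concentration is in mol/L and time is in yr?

(mol/L)⁻¹·yr⁻¹

Step 1: Overall order = 0 + 2 = 2.
Step 2: rate has units mol/L·yr⁻¹; [A]^0[B]^2 has units (mol/L)^2.
Step 3: k = rate/([A]^0[B]^2), so units of k = (mol/L)^(1-2)·yr⁻¹ = (mol/L)⁻¹·yr⁻¹.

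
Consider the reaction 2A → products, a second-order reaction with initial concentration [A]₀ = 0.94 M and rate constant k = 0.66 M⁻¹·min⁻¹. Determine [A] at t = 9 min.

0.1428 M

Step 1: For a second-order reaction: 1/[A] = 1/[A]₀ + kt
Step 2: 1/[A] = 1/0.94 + 0.66 × 9
Step 3: 1/[A] = 1.064 + 5.94 = 7.004
Step 4: [A] = 1/7.004 = 0.1428 M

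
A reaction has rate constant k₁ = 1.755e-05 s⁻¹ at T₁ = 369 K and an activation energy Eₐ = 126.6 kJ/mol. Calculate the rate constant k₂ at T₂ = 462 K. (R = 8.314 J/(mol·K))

7.111e-02 s⁻¹

Step 1: Use the two-temperature Arrhenius form: ln(k₂/k₁) = -Eₐ/R × (1/T₂ - 1/T₁)
Step 2: Convert Eₐ to J/mol: 126.6 kJ/mol = 126600 J/mol
Step 3: 1/T₂ - 1/T₁ = 1/462 - 1/369 = -5.455249e-04 K⁻¹
Step 4: ln(k₂/k₁) = -126600/8.314 × -5.455249e-04 = 8.30689
Step 5: k₂ = k₁ × exp(8.30689) = 1.755e-05 × 4.05169e+03 = 7.111e-02 s⁻¹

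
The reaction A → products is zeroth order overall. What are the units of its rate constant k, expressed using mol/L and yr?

mol/L·yr⁻¹

Step 1: For overall order n, rate = k × (concentration)^n.
Step 2: Rate has units mol/L·yr⁻¹; concentration term has units (mol/L)^0.
Step 3: k = rate / (concentration)^n, so units of k = (mol/L)^(1-0)·yr⁻¹ = mol/L·yr⁻¹.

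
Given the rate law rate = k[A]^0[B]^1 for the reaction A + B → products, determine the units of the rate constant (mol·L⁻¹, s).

s⁻¹

Step 1: Overall order = 0 + 1 = 1.
Step 2: rate has units mol·L⁻¹·s⁻¹; [A]^0[B]^1 has units (mol·L⁻¹)^1.
Step 3: k = rate/([A]^0[B]^1), so units of k = (mol·L⁻¹)^(1-1)·s⁻¹ = s⁻¹.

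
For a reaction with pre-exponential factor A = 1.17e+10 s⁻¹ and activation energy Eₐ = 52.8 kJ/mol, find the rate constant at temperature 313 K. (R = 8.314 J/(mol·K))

1.80e+01 s⁻¹

Step 1: Use the Arrhenius equation: k = A × exp(-Eₐ/RT)
Step 2: Convert Eₐ to J/mol: 52.8 kJ/mol = 52800 J/mol
Step 3: Calculate the exponent: -Eₐ/(RT) = -52800/(8.314 × 313) = -20.28988
Step 4: k = 1.17e+10 × exp(-20.28988)
Step 5: k = 1.17e+10 × 1.54247e-09 = 1.8047e+01 s⁻¹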